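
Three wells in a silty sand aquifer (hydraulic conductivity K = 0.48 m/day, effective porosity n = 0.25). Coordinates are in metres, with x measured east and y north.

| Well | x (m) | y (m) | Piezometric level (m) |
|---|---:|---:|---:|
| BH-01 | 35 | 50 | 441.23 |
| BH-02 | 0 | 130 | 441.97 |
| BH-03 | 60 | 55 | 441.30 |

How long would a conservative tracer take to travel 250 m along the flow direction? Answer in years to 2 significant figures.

Taking BH-01 as reference: BH-02−BH-01 = (-35, 80, +0.74); BH-03−BH-01 = (25, 5, +0.07).
Determinant of the coordinate differences = (-35)·5 − 25·80 = -2175.
∂h/∂x = [(+0.74)·5 − (+0.07)·80] / -2175 = +0.0008736
∂h/∂y = [(-35)·(+0.07) − 25·(+0.74)] / -2175 = +0.009632
|∇h| = √(0.0008736² + 0.009632²) = 0.009672
Seepage velocity v = K·i/n = 0.48 × 0.009672 / 0.25 = 0.01857 m/day.
t = 250 / 0.01857 = 1.346e+04 days = 36.9 years.

37 years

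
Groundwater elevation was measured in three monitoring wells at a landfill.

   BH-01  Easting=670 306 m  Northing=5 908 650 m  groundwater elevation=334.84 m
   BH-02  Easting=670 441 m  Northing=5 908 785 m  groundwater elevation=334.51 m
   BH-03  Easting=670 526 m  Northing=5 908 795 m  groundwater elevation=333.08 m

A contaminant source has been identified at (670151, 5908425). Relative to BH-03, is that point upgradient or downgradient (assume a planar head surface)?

Differences from BH-01: to BH-02 (Δx, Δy, Δh) = (135, 135, -0.33); to BH-03 = (220, 145, -1.76).
Determinant of the coordinate differences = 135·145 − 220·135 = -10125.
∂h/∂x = [(-0.33)·145 − (-1.76)·135] / -10125 = -0.01874
∂h/∂y = [135·(-1.76) − 220·(-0.33)] / -10125 = +0.01630
Head at (670151, 5908425) = 334.84 + (-0.01874)·(-155) + (+0.01630)·(-225) = 334.08 m.
That is higher than the 333.08 m at BH-03, so the point is upgradient.

upgradient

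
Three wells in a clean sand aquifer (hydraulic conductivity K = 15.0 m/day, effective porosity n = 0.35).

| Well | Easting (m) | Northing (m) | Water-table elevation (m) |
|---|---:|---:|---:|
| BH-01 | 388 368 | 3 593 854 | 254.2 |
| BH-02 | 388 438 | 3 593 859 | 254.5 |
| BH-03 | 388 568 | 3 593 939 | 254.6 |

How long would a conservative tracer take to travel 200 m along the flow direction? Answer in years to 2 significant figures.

Taking BH-01 as reference: BH-02−BH-01 = (70, 5, +0.3); BH-03−BH-01 = (200, 85, +0.4).
Solve a·Δx + b·Δy = Δh: det = 70·85 − 200·5 = 4950.
∂h/∂x = [(+0.3)·85 − (+0.4)·5] / 4950 = +0.004747
∂h/∂y = [70·(+0.4) − 200·(+0.3)] / 4950 = -0.006465
|∇h| = √(0.004747² + -0.006465²) = 0.008021
Seepage velocity v = K·i/n = 15.0 × 0.008021 / 0.35 = 0.3438 m/day.
t = 200 / 0.3438 = 581.7 days = 1.59 years.

1.6 years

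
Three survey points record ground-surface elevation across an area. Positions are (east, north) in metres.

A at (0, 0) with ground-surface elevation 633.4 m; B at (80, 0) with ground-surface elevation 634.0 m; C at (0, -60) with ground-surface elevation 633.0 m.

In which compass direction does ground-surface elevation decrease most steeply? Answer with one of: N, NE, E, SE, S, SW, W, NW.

SW

∂z/∂x = (634.0 − 633.4) / (80 − 0) = +0.007500
∂z/∂y = (633.0 − 633.4) / (-60 − 0) = +0.006667
Steepest decrease is along −∇f = (-0.007500 E, -0.006667 N) → southwest.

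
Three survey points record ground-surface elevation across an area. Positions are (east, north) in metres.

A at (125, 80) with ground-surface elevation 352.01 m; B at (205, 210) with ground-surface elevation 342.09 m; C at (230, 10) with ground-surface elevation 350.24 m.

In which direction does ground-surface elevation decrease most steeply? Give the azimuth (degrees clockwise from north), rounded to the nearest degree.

046°

Taking A as reference: B−A = (80, 130, -9.92); C−A = (105, -70, -1.77).
Determinant of the coordinate differences = 80·(-70) − 105·130 = -19250.
∂z/∂x = [(-9.92)·(-70) − (-1.77)·130] / -19250 = -0.04803
∂z/∂y = [80·(-1.77) − 105·(-9.92)] / -19250 = -0.04675
Steepest decrease is along −∇f: components (+0.04803 E, +0.04675 N).
Azimuth = atan2(+0.04803, +0.04675) = 45.8° ≈ 046°.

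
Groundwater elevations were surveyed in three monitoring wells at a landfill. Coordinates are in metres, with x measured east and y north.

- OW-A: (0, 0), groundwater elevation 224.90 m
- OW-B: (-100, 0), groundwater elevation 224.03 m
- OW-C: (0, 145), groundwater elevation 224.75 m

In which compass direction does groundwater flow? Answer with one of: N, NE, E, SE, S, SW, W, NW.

∂h/∂x = (224.03 − 224.90) / (-100 − 0) = +0.008700
∂h/∂y = (224.75 − 224.90) / (145 − 0) = -0.001034
Flow = −∇h = (-0.008700 east, +0.001034 north), which points west.

W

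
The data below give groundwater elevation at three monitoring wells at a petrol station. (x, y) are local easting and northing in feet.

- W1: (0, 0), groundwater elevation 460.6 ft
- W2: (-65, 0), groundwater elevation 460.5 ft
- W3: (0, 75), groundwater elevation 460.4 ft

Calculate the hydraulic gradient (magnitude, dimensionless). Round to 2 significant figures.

∂h/∂x = (460.5 − 460.6) / (-65 − 0) = +0.001538
∂h/∂y = (460.4 − 460.6) / (75 − 0) = -0.002667
|∇h| = √(0.001538² + -0.002667²) = 0.003079

0.0031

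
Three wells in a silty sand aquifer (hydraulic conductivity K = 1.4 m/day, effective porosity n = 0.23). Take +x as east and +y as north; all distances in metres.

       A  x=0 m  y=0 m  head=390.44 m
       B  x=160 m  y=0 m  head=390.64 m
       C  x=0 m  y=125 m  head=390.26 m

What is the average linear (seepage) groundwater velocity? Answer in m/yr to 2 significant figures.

∂h/∂x = (390.64 − 390.44) / (160 − 0) = +0.001250
∂h/∂y = (390.26 − 390.44) / (125 − 0) = -0.001440
|∇h| = √(0.001250² + -0.001440²) = 0.001907
Seepage velocity v = K·i/n = 1.4 × 0.001907 / 0.23 = 0.01161 m/day = 4.241 m/yr.

4.2 m/yr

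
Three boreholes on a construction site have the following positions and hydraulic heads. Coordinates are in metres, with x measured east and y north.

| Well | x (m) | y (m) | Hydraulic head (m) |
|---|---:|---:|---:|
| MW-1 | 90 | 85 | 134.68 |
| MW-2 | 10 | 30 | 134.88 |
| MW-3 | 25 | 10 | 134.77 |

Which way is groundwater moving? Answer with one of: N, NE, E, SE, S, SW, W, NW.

SE

Differences from MW-1: to MW-2 (Δx, Δy, Δh) = (-80, -55, +0.20); to MW-3 = (-65, -75, +0.09).
Solve a·Δx + b·Δy = Δh: det = (-80)·(-75) − (-65)·(-55) = 2425.
∂h/∂x = [(+0.20)·(-75) − (+0.09)·(-55)] / 2425 = -0.004144
∂h/∂y = [(-80)·(+0.09) − (-65)·(+0.20)] / 2425 = +0.002392
Flow = −∇h = (+0.004144 east, -0.002392 north), which points southeast.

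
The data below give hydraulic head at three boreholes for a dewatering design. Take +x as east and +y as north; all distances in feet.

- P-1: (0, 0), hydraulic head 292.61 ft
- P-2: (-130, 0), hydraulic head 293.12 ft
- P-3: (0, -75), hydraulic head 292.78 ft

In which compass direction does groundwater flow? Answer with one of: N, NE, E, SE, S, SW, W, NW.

NE

∂h/∂x = (293.12 − 292.61) / (-130 − 0) = -0.003923
∂h/∂y = (292.78 − 292.61) / (-75 − 0) = -0.002267
Flow = −∇h = (+0.003923 east, +0.002267 north), which points northeast.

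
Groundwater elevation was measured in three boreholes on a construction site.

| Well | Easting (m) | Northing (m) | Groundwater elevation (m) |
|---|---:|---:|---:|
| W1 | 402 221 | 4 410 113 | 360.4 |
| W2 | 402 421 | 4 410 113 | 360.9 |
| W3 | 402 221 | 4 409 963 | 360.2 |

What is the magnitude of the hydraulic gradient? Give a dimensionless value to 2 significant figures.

0.0028

∂h/∂x = (360.9 − 360.4) / (402421 − 402221) = +0.002500
∂h/∂y = (360.2 − 360.4) / (4409963 − 4410113) = +0.001333
|∇h| = √(0.002500² + 0.001333²) = 0.002833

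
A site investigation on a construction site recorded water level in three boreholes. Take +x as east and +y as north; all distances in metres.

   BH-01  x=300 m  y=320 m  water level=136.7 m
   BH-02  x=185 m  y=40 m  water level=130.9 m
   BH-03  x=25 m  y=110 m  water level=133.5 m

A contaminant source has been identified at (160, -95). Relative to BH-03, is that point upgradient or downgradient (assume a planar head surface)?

Differences from BH-01: to BH-02 (Δx, Δy, Δh) = (-115, -280, -5.8); to BH-03 = (-275, -210, -3.2).
Solve a·Δx + b·Δy = Δh: det = (-115)·(-210) − (-275)·(-280) = -52850.
∂h/∂x = [(-5.8)·(-210) − (-3.2)·(-280)] / -52850 = -0.006093
∂h/∂y = [(-115)·(-3.2) − (-275)·(-5.8)] / -52850 = +0.02322
Head at (160, -95) = 136.7 + (-0.006093)·(-140) + (+0.02322)·(-415) = 127.92 m.
That is lower than the 133.5 m at BH-03, so the point is downgradient.

downgradient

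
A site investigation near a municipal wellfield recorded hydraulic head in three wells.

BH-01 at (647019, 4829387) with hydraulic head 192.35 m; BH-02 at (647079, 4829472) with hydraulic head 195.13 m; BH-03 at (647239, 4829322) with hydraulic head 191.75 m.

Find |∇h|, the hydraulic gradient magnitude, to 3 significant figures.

With h = a·x + b·y + c and BH-01 as origin, the differences give:
  60·a + 85·b = +2.78
  220·a + (-65)·b = -0.60
Eliminate b (×(-65) and ×85, subtract): -22600·a = -129.700 → a = ∂h/∂x = +0.005739
Back-substitute: b = ∂h/∂y = +0.02865.
|∇h| = √(0.005739² + 0.02865²) = 0.02922

0.0292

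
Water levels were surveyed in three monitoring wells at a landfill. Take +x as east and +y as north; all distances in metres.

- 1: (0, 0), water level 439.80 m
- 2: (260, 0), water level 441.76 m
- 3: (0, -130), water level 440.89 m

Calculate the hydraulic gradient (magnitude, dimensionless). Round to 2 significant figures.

∂h/∂x = (441.76 − 439.80) / (260 − 0) = +0.007538
∂h/∂y = (440.89 − 439.80) / (-130 − 0) = -0.008385
|∇h| = √(0.007538² + -0.008385²) = 0.01128

0.011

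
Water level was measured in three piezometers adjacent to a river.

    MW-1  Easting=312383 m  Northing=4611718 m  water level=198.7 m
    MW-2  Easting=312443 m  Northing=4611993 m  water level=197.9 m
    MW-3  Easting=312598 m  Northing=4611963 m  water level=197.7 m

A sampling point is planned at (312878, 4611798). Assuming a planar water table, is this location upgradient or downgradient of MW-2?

downgradient

With h = a·x + b·y + c and MW-1 as origin, the differences give:
  60·a + 275·b = -0.8
  215·a + 245·b = -1.0
Eliminate b (×245 and ×275, subtract): -44425·a = 79.00 → a = ∂h/∂x = -0.001778
Back-substitute: b = ∂h/∂y = -0.002521.
Head at (312878, 4611798) = 198.7 + (-0.001778)·(495) + (-0.002521)·(80) = 197.62 m.
That is lower than the 197.9 m at MW-2, so the point is downgradient.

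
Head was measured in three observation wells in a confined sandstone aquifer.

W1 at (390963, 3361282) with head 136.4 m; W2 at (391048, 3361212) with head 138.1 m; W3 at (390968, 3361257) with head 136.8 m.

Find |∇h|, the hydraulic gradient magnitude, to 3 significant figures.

Differences from W1: to W2 (Δx, Δy, Δh) = (85, -70, +1.7); to W3 = (5, -25, +0.4).
Determinant of the coordinate differences = 85·(-25) − 5·(-70) = -1775.
∂h/∂x = [(+1.7)·(-25) − (+0.4)·(-70)] / -1775 = +0.008169
∂h/∂y = [85·(+0.4) − 5·(+1.7)] / -1775 = -0.01437
|∇h| = √(0.008169² + -0.01437²) = 0.01653

0.0165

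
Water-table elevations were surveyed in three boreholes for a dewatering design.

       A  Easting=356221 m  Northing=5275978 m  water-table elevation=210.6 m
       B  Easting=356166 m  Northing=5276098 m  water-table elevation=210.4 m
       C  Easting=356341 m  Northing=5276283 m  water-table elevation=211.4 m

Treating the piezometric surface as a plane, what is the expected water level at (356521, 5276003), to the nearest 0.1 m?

Three-point gradient (reference A): Δ to B = (-55, 120, -0.2), Δ to C = (120, 305, +0.8).
∂h/∂x = +0.005036, ∂h/∂y = +0.0006415 (det = -31175).
h(356521, 5276003) = 210.6 + (+0.005036)·(300) + (+0.0006415)·(25) = 210.6 +1.511 +0.016 = 212.127 m.

212.1 m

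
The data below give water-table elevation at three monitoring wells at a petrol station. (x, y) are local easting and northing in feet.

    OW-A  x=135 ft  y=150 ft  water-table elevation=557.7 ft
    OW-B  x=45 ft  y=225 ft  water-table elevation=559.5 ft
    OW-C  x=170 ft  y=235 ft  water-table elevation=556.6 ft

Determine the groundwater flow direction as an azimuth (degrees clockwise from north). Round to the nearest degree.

081°

Taking OW-A as reference: OW-B−OW-A = (-90, 75, +1.8); OW-C−OW-A = (35, 85, -1.1).
Solve a·Δx + b·Δy = Δh: det = (-90)·85 − 35·75 = -10275.
∂h/∂x = [(+1.8)·85 − (-1.1)·75] / -10275 = -0.02292
∂h/∂y = [(-90)·(-1.1) − 35·(+1.8)] / -10275 = -0.003504
Flow direction (−∇h) has components (+0.02292 E, +0.003504 N).
Azimuth = atan2(E, N) = atan2(+0.02292, +0.003504) = 81.3° ≈ 081°.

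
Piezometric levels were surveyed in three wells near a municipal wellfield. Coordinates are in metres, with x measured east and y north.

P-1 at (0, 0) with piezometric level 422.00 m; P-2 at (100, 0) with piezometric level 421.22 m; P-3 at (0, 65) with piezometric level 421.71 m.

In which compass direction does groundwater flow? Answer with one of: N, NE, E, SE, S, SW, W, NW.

NE

∂h/∂x = (421.22 − 422.00) / (100 − 0) = -0.007800
∂h/∂y = (421.71 − 422.00) / (65 − 0) = -0.004462
Flow = −∇h = (+0.007800 east, +0.004462 north), which points northeast.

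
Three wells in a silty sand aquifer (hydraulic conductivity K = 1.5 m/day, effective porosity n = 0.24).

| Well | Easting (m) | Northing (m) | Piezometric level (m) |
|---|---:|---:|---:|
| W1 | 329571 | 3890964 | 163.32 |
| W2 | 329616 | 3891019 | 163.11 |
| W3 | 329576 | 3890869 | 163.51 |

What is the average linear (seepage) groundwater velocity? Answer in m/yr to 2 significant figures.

6.8 m/yr

Differences from W1: to W2 (Δx, Δy, Δh) = (45, 55, -0.21); to W3 = (5, -95, +0.19).
Solve a·Δx + b·Δy = Δh: det = 45·(-95) − 5·55 = -4550.
∂h/∂x = [(-0.21)·(-95) − (+0.19)·55] / -4550 = -0.002088
∂h/∂y = [45·(+0.19) − 5·(-0.21)] / -4550 = -0.002110
|∇h| = √(-0.002088² + -0.002110²) = 0.002968
Seepage velocity v = K·i/n = 1.5 × 0.002968 / 0.24 = 0.01855 m/day = 6.775 m/yr.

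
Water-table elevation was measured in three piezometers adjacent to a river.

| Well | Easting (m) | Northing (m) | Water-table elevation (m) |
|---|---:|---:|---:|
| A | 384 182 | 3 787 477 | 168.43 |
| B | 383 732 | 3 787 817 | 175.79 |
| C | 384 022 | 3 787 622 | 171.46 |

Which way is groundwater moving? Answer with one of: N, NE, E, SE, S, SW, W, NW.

With h = a·x + b·y + c and A as origin, the differences give:
  (-450)·a + 340·b = +7.36
  (-160)·a + 145·b = +3.03
Eliminate b (×145 and ×340, subtract): -10850·a = 37.000 → a = ∂h/∂x = -0.003410
Back-substitute: b = ∂h/∂y = +0.01713.
Flow = −∇h = (+0.003410 east, -0.01713 north), which points south.

S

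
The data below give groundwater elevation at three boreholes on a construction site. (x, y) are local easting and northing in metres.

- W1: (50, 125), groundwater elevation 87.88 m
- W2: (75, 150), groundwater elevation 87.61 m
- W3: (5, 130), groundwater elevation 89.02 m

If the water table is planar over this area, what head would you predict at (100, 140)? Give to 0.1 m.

Taking W1 as reference: W2−W1 = (25, 25, -0.27); W3−W1 = (-45, 5, +1.14).
Solve a·Δx + b·Δy = Δh: det = 25·5 − (-45)·25 = 1250.
∂h/∂x = [(-0.27)·5 − (+1.14)·25] / 1250 = -0.02388
∂h/∂y = [25·(+1.14) − (-45)·(-0.27)] / 1250 = +0.01308
h(100, 140) = 87.88 + (-0.02388)·(50) + (+0.01308)·(15) = 87.88 -1.194 +0.196 = 86.882 m.

86.9 m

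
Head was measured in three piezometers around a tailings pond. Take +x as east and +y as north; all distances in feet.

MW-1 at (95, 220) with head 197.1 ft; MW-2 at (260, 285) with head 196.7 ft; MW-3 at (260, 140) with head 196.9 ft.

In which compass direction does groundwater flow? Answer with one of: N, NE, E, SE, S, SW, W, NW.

With h = a·x + b·y + c and MW-1 as origin, the differences give:
  165·a + 65·b = -0.4
  165·a + (-80)·b = -0.2
Eliminate b (×(-80) and ×65, subtract): -23925·a = 45.00 → a = ∂h/∂x = -0.001881
Back-substitute: b = ∂h/∂y = -0.001379.
Flow = −∇h = (+0.001881 east, +0.001379 north), which points northeast.

NE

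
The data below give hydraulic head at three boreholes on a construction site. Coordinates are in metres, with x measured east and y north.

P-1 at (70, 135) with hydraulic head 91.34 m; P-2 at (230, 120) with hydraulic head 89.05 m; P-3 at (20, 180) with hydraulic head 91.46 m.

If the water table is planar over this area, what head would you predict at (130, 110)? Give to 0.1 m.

90.8 m

Taking P-1 as reference: P-2−P-1 = (160, -15, -2.29); P-3−P-1 = (-50, 45, +0.12).
Solve a·Δx + b·Δy = Δh: det = 160·45 − (-50)·(-15) = 6450.
∂h/∂x = [(-2.29)·45 − (+0.12)·(-15)] / 6450 = -0.01570
∂h/∂y = [160·(+0.12) − (-50)·(-2.29)] / 6450 = -0.01478
h(130, 110) = 91.34 + (-0.01570)·(60) + (-0.01478)·(-25) = 91.34 -0.942 +0.369 = 90.768 m.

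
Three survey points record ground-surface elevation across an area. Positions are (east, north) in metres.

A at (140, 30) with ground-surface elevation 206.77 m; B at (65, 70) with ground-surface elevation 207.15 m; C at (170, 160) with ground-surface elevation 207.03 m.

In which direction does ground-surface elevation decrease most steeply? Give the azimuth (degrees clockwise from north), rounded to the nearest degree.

128°

Taking A as reference: B−A = (-75, 40, +0.38); C−A = (30, 130, +0.26).
Determinant of the coordinate differences = (-75)·130 − 30·40 = -10950.
∂z/∂x = [(+0.38)·130 − (+0.26)·40] / -10950 = -0.003562
∂z/∂y = [(-75)·(+0.26) − 30·(+0.38)] / -10950 = +0.002822
Steepest decrease is along −∇f: components (+0.003562 E, -0.002822 N).
Azimuth = atan2(+0.003562, -0.002822) = 128.4° ≈ 128°.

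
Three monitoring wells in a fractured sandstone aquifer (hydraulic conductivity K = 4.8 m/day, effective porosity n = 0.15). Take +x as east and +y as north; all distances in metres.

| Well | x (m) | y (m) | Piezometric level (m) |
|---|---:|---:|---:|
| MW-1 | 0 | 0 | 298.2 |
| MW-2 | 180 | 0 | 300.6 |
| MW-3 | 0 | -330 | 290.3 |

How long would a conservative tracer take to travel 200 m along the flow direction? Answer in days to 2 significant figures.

230 days

∂h/∂x = (300.6 − 298.2) / (180 − 0) = +0.01333
∂h/∂y = (290.3 − 298.2) / (-330 − 0) = +0.02394
|∇h| = √(0.01333² + 0.02394²) = 0.0274
Seepage velocity v = K·i/n = 4.8 × 0.0274 / 0.15 = 0.8768 m/day.
t = 200 / 0.8768 = 228.1 days.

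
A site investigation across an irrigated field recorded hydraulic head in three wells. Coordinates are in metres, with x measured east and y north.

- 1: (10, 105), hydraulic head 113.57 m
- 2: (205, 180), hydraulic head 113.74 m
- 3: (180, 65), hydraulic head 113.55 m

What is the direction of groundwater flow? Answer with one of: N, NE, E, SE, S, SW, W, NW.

Taking 1 as reference: 2−1 = (195, 75, +0.17); 3−1 = (170, -40, -0.02).
Determinant of the coordinate differences = 195·(-40) − 170·75 = -20550.
∂h/∂x = [(+0.17)·(-40) − (-0.02)·75] / -20550 = +0.0002579
∂h/∂y = [195·(-0.02) − 170·(+0.17)] / -20550 = +0.001596
Flow = −∇h = (-0.0002579 east, -0.001596 north), which points south.

S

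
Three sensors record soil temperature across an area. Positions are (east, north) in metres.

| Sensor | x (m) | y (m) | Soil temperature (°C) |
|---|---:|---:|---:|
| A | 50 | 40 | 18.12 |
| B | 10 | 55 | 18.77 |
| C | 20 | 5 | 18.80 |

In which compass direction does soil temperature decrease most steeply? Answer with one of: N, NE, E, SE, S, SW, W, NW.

E

With T = a·x + b·y + c and A as origin, the differences give:
  (-40)·a + 15·b = +0.65
  (-30)·a + (-35)·b = +0.68
Eliminate b (×(-35) and ×15, subtract): 1850·a = -32.950 → a = ∂T/∂x = -0.01781
Back-substitute: b = ∂T/∂y = -0.004162.
Steepest decrease is along −∇f = (+0.01781 E, +0.004162 N) → east.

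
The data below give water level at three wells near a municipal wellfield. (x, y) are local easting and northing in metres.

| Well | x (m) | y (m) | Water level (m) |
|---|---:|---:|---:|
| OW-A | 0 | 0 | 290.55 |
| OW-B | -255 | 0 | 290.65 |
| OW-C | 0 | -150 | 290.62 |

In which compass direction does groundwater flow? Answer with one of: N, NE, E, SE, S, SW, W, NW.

NE

∂h/∂x = (290.65 − 290.55) / (-255 − 0) = -0.0003922
∂h/∂y = (290.62 − 290.55) / (-150 − 0) = -0.0004667
Flow = −∇h = (+0.0003922 east, +0.0004667 north), which points northeast.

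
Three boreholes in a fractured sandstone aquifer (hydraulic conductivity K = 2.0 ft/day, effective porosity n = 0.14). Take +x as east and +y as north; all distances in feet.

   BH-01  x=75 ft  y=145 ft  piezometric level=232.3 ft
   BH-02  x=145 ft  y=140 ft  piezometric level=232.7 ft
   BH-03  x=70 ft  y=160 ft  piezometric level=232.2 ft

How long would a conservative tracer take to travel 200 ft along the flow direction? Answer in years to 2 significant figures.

With h = a·x + b·y + c and BH-01 as origin, the differences give:
  70·a + (-5)·b = +0.4
  (-5)·a + 15·b = -0.1
Eliminate b (×15 and ×(-5), subtract): 1025·a = 5.50 → a = ∂h/∂x = +0.005366
Back-substitute: b = ∂h/∂y = -0.004878.
|∇h| = √(0.005366² + -0.004878²) = 0.007252
Seepage velocity v = K·i/n = 2.0 × 0.007252 / 0.14 = 0.1036 ft/day.
t = 200 / 0.1036 = 1931 days = 5.29 years.

5.3 years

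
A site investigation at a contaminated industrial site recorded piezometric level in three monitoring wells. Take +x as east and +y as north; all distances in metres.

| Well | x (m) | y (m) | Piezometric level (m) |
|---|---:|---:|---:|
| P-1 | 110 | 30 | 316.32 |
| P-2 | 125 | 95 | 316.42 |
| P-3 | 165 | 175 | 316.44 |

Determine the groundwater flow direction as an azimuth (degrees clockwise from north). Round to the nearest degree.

119°

With h = a·x + b·y + c and P-1 as origin, the differences give:
  15·a + 65·b = +0.10
  55·a + 145·b = +0.12
Eliminate b (×145 and ×65, subtract): -1400·a = 6.700 → a = ∂h/∂x = -0.004786
Back-substitute: b = ∂h/∂y = +0.002643.
Flow direction (−∇h) has components (+0.004786 E, -0.002643 N).
Azimuth = atan2(E, N) = atan2(+0.004786, -0.002643) = 118.9° ≈ 119°.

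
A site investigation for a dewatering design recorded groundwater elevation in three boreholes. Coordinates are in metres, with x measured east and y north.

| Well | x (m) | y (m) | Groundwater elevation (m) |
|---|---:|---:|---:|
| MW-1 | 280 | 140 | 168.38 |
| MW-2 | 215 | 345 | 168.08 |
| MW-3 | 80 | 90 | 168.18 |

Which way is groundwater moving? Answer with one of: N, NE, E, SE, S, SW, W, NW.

With h = a·x + b·y + c and MW-1 as origin, the differences give:
  (-65)·a + 205·b = -0.30
  (-200)·a + (-50)·b = -0.20
Eliminate b (×(-50) and ×205, subtract): 44250·a = 56.000 → a = ∂h/∂x = +0.001266
Back-substitute: b = ∂h/∂y = -0.001062.
Flow = −∇h = (-0.001266 east, +0.001062 north), which points northwest.

NW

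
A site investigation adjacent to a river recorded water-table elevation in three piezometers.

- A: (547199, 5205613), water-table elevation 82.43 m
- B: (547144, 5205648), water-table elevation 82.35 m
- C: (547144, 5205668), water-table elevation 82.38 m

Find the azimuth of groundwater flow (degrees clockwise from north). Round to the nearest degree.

238°

With h = a·x + b·y + c and A as origin, the differences give:
  (-55)·a + 35·b = -0.08
  (-55)·a + 55·b = -0.05
Eliminate b (×55 and ×35, subtract): -1100·a = -2.650 → a = ∂h/∂x = +0.002409
Back-substitute: b = ∂h/∂y = +0.001500.
Flow direction (−∇h) has components (-0.002409 E, -0.001500 N).
Azimuth = atan2(E, N) = atan2(-0.002409, -0.001500) = 238.1° ≈ 238°.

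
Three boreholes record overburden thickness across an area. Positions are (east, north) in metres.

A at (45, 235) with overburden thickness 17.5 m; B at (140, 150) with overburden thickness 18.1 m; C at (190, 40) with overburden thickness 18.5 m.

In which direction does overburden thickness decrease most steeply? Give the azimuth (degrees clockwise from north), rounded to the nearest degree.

Three-point gradient (reference A): Δ to B = (95, -85, +0.6), Δ to C = (145, -195, +1.0).
∂d/∂x = +0.005161, ∂d/∂y = -0.001290 (det = -6200).
Steepest decrease is along −∇f: components (-0.005161 E, +0.001290 N).
Azimuth = atan2(-0.005161, +0.001290) = 284.0° ≈ 284°.

284°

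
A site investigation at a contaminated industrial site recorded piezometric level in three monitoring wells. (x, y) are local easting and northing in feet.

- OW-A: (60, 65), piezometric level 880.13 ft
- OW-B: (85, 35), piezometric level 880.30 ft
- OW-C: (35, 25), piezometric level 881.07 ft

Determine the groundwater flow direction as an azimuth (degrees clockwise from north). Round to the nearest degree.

038°

With h = a·x + b·y + c and OW-A as origin, the differences give:
  25·a + (-30)·b = +0.17
  (-25)·a + (-40)·b = +0.94
Eliminate b (×(-40) and ×(-30), subtract): -1750·a = 21.400 → a = ∂h/∂x = -0.01223
Back-substitute: b = ∂h/∂y = -0.01586.
Flow direction (−∇h) has components (+0.01223 E, +0.01586 N).
Azimuth = atan2(E, N) = atan2(+0.01223, +0.01586) = 37.6° ≈ 038°.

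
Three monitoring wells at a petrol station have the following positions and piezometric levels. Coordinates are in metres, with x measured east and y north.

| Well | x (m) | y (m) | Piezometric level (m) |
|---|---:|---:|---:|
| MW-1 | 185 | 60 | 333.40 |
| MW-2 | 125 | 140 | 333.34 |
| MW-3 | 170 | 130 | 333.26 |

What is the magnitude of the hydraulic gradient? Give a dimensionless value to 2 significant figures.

With h = a·x + b·y + c and MW-1 as origin, the differences give:
  (-60)·a + 80·b = -0.06
  (-15)·a + 70·b = -0.14
Eliminate b (×70 and ×80, subtract): -3000·a = 7.000 → a = ∂h/∂x = -0.002333
Back-substitute: b = ∂h/∂y = -0.002500.
|∇h| = √(-0.002333² + -0.002500²) = 0.003419

0.0034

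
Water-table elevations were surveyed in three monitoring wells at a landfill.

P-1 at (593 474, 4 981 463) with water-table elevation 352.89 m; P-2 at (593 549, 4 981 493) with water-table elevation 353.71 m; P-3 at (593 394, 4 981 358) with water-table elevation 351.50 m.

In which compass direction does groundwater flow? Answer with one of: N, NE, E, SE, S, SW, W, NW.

SW

With h = a·x + b·y + c and P-1 as origin, the differences give:
  75·a + 30·b = +0.82
  (-80)·a + (-105)·b = -1.39
Eliminate b (×(-105) and ×30, subtract): -5475·a = -44.400 → a = ∂h/∂x = +0.008110
Back-substitute: b = ∂h/∂y = +0.007059.
Flow = −∇h = (-0.008110 east, -0.007059 north), which points southwest.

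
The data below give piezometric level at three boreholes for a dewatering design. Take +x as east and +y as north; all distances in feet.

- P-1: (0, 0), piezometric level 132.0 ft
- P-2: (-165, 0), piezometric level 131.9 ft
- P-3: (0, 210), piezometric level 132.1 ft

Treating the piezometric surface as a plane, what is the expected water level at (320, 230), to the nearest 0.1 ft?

∂h/∂x = (131.9 − 132.0) / (-165 − 0) = +0.0006061
∂h/∂y = (132.1 − 132.0) / (210 − 0) = +0.0004762
h(320, 230) = 132.0 + (+0.0006061)·(320) + (+0.0004762)·(230) = 132.0 +0.194 +0.110 = 132.303 ft.

132.3 ft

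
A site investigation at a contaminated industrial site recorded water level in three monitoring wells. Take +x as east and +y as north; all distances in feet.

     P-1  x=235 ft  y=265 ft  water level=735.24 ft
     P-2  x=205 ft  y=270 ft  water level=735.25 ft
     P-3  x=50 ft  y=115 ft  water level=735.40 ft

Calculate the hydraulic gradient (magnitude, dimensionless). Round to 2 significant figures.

0.00069

With h = a·x + b·y + c and P-1 as origin, the differences give:
  (-30)·a + 5·b = +0.01
  (-185)·a + (-150)·b = +0.16
Eliminate b (×(-150) and ×5, subtract): 5425·a = -2.300 → a = ∂h/∂x = -0.0004240
Back-substitute: b = ∂h/∂y = -0.0005438.
|∇h| = √(-0.0004240² + -0.0005438²) = 0.0006896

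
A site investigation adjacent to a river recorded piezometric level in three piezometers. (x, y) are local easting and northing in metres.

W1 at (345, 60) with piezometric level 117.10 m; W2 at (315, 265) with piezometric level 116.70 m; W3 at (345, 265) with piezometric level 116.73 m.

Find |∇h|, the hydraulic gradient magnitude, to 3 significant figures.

Taking W1 as reference: W2−W1 = (-30, 205, -0.40); W3−W1 = (0, 205, -0.37).
Determinant of the coordinate differences = (-30)·205 − 0·205 = -6150.
∂h/∂x = [(-0.40)·205 − (-0.37)·205] / -6150 = +0.001000
∂h/∂y = [(-30)·(-0.37) − 0·(-0.40)] / -6150 = -0.001805
|∇h| = √(0.001000² + -0.001805²) = 0.002063

0.00206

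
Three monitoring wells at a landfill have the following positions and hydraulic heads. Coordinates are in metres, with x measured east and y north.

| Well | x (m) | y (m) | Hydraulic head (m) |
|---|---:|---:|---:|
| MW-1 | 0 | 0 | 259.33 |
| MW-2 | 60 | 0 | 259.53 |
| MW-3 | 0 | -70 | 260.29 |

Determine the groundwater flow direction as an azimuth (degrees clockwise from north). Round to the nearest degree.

346°

∂h/∂x = (259.53 − 259.33) / (60 − 0) = +0.003333
∂h/∂y = (260.29 − 259.33) / (-70 − 0) = -0.01371
Flow direction (−∇h) has components (-0.003333 E, +0.01371 N).
Azimuth = atan2(E, N) = atan2(-0.003333, +0.01371) = 346.3° ≈ 346°.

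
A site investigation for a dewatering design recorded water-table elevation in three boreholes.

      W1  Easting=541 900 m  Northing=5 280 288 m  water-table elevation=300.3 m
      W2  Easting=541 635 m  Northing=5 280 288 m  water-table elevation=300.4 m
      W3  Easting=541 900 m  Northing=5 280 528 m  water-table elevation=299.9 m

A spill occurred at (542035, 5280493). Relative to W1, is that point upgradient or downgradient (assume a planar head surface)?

downgradient

∂h/∂x = (300.4 − 300.3) / (541635 − 541900) = -0.0003774
∂h/∂y = (299.9 − 300.3) / (5280528 − 5280288) = -0.001667
Head at (542035, 5280493) = 300.3 + (-0.0003774)·(135) + (-0.001667)·(205) = 299.91 m.
That is lower than the 300.3 m at W1, so the point is downgradient.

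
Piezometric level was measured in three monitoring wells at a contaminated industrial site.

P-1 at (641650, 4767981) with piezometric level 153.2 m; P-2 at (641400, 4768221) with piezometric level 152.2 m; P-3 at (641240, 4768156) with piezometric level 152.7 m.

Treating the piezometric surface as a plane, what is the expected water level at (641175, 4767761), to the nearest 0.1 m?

Taking P-1 as reference: P-2−P-1 = (-250, 240, -1.0); P-3−P-1 = (-410, 175, -0.5).
Solve a·Δx + b·Δy = Δh: det = (-250)·175 − (-410)·240 = 54650.
∂h/∂x = [(-1.0)·175 − (-0.5)·240] / 54650 = -0.001006
∂h/∂y = [(-250)·(-0.5) − (-410)·(-1.0)] / 54650 = -0.005215
h(641175, 4767761) = 153.2 + (-0.001006)·(-475) + (-0.005215)·(-220) = 153.2 +0.478 +1.147 = 154.825 m.

154.8 m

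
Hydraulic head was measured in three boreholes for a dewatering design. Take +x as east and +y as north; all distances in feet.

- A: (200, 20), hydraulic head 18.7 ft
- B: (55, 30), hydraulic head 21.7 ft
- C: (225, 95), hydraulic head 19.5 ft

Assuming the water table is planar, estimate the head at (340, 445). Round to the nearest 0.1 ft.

Taking A as reference: B−A = (-145, 10, +3.0); C−A = (25, 75, +0.8).
Determinant of the coordinate differences = (-145)·75 − 25·10 = -11125.
∂h/∂x = [(+3.0)·75 − (+0.8)·10] / -11125 = -0.01951
∂h/∂y = [(-145)·(+0.8) − 25·(+3.0)] / -11125 = +0.01717
h(340, 445) = 18.7 + (-0.01951)·(140) + (+0.01717)·(425) = 18.7 -2.731 +7.297 = 23.266 ft.

23.3 ft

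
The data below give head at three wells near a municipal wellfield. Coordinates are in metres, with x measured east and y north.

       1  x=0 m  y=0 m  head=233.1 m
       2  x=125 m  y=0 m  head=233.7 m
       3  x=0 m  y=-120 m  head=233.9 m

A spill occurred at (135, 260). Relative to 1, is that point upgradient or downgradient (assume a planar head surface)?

∂h/∂x = (233.7 − 233.1) / (125 − 0) = +0.004800
∂h/∂y = (233.9 − 233.1) / (-120 − 0) = -0.006667
Head at (135, 260) = 233.1 + (+0.004800)·(135) + (-0.006667)·(260) = 232.01 m.
That is lower than the 233.1 m at 1, so the point is downgradient.

downgradient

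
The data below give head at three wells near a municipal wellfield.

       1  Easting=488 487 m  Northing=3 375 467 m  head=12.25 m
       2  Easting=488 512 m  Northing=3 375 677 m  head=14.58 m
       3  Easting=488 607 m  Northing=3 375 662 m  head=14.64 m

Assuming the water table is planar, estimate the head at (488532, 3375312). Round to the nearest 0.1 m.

Taking 1 as reference: 2−1 = (25, 210, +2.33); 3−1 = (120, 195, +2.39).
Solve a·Δx + b·Δy = Δh: det = 25·195 − 120·210 = -20325.
∂h/∂x = [(+2.33)·195 − (+2.39)·210] / -20325 = +0.002339
∂h/∂y = [25·(+2.39) − 120·(+2.33)] / -20325 = +0.01082
h(488532, 3375312) = 12.25 + (+0.002339)·(45) + (+0.01082)·(-155) = 12.25 +0.105 -1.677 = 10.679 m.

10.7 m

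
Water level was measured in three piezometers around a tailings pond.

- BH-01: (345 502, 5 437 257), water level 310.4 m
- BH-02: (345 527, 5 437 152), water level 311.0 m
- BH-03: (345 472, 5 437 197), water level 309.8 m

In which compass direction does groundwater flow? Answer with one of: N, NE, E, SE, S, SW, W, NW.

Taking BH-01 as reference: BH-02−BH-01 = (25, -105, +0.6); BH-03−BH-01 = (-30, -60, -0.6).
Solve a·Δx + b·Δy = Δh: det = 25·(-60) − (-30)·(-105) = -4650.
∂h/∂x = [(+0.6)·(-60) − (-0.6)·(-105)] / -4650 = +0.02129
∂h/∂y = [25·(-0.6) − (-30)·(+0.6)] / -4650 = -0.0006452
Flow = −∇h = (-0.02129 east, +0.0006452 north), which points west.

W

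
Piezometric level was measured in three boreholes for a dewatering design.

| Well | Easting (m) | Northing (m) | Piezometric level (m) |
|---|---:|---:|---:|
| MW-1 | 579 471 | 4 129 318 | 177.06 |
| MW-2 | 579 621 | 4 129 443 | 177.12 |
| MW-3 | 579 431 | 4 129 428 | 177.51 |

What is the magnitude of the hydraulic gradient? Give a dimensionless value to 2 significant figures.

0.0040

Taking MW-1 as reference: MW-2−MW-1 = (150, 125, +0.06); MW-3−MW-1 = (-40, 110, +0.45).
Solve a·Δx + b·Δy = Δh: det = 150·110 − (-40)·125 = 21500.
∂h/∂x = [(+0.06)·110 − (+0.45)·125] / 21500 = -0.002309
∂h/∂y = [150·(+0.45) − (-40)·(+0.06)] / 21500 = +0.003251
|∇h| = √(-0.002309² + 0.003251²) = 0.003988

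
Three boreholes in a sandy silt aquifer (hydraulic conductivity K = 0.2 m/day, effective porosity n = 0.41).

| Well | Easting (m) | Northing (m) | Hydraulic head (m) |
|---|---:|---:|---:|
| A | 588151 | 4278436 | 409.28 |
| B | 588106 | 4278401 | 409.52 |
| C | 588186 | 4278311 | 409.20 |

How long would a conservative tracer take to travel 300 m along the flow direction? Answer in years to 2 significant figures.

350 years

Taking A as reference: B−A = (-45, -35, +0.24); C−A = (35, -125, -0.08).
Determinant of the coordinate differences = (-45)·(-125) − 35·(-35) = 6850.
∂h/∂x = [(+0.24)·(-125) − (-0.08)·(-35)] / 6850 = -0.004788
∂h/∂y = [(-45)·(-0.08) − 35·(+0.24)] / 6850 = -0.0007007
|∇h| = √(-0.004788² + -0.0007007²) = 0.004839
Seepage velocity v = K·i/n = 0.2 × 0.004839 / 0.41 = 0.00236 m/day.
t = 300 / 0.00236 = 1.271e+05 days = 348 years.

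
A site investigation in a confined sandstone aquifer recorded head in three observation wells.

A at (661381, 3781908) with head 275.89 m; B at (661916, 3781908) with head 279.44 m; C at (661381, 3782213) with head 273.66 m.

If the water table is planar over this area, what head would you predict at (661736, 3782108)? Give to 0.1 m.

∂h/∂x = (279.44 − 275.89) / (661916 − 661381) = +0.006636
∂h/∂y = (273.66 − 275.89) / (3782213 − 3781908) = -0.007311
h(661736, 3782108) = 275.89 + (+0.006636)·(355) + (-0.007311)·(200) = 275.89 +2.356 -1.462 = 276.783 m.

276.8 m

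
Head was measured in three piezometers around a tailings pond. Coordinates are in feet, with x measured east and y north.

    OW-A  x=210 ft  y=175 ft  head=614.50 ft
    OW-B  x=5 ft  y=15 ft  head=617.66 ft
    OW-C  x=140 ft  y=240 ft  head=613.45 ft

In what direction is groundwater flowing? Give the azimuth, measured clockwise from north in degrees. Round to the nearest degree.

005°

Three-point gradient (reference OW-A): Δ to OW-B = (-205, -160, +3.16), Δ to OW-C = (-70, 65, -1.05).
∂h/∂x = -0.001525, ∂h/∂y = -0.01780 (det = -24525).
Flow direction (−∇h) has components (+0.001525 E, +0.01780 N).
Azimuth = atan2(E, N) = atan2(+0.001525, +0.01780) = 4.9° ≈ 005°.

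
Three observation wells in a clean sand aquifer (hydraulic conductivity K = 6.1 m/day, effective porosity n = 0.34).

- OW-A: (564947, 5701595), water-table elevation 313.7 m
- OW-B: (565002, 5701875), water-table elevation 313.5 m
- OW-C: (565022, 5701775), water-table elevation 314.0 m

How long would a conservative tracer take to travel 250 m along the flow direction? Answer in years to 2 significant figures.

Differences from OW-A: to OW-B (Δx, Δy, Δh) = (55, 280, -0.2); to OW-C = (75, 180, +0.3).
Determinant of the coordinate differences = 55·180 − 75·280 = -11100.
∂h/∂x = [(-0.2)·180 − (+0.3)·280] / -11100 = +0.01081
∂h/∂y = [55·(+0.3) − 75·(-0.2)] / -11100 = -0.002838
|∇h| = √(0.01081² + -0.002838²) = 0.01118
Seepage velocity v = K·i/n = 6.1 × 0.01118 / 0.34 = 0.2006 m/day.
t = 250 / 0.2006 = 1246 days = 3.41 years.

3.4 years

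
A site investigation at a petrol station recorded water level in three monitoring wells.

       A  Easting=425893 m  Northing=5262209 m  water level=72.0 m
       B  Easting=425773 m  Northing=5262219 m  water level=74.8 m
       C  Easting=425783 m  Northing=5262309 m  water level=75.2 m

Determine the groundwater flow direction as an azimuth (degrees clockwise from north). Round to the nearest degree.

107°

Differences from A: to B (Δx, Δy, Δh) = (-120, 10, +2.8); to C = (-110, 100, +3.2).
Determinant of the coordinate differences = (-120)·100 − (-110)·10 = -10900.
∂h/∂x = [(+2.8)·100 − (+3.2)·10] / -10900 = -0.02275
∂h/∂y = [(-120)·(+3.2) − (-110)·(+2.8)] / -10900 = +0.006972
Flow direction (−∇h) has components (+0.02275 E, -0.006972 N).
Azimuth = atan2(E, N) = atan2(+0.02275, -0.006972) = 107.0° ≈ 107°.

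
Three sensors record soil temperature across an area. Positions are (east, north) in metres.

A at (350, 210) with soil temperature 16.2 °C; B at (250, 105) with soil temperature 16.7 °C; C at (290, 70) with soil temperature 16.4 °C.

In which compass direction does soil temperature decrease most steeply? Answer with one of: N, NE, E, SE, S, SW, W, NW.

E

Differences from A: to B (Δx, Δy, Δh) = (-100, -105, +0.5); to C = (-60, -140, +0.2).
Solve a·Δx + b·Δy = ΔT: det = (-100)·(-140) − (-60)·(-105) = 7700.
∂T/∂x = [(+0.5)·(-140) − (+0.2)·(-105)] / 7700 = -0.006364
∂T/∂y = [(-100)·(+0.2) − (-60)·(+0.5)] / 7700 = +0.001299
Steepest decrease is along −∇f = (+0.006364 E, -0.001299 N) → east.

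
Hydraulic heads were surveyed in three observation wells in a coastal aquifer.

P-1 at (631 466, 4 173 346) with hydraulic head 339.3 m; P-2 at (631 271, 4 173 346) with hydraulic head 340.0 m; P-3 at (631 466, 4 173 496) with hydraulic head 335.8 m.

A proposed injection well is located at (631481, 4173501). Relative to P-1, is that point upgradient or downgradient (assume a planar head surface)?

downgradient

∂h/∂x = (340.0 − 339.3) / (631271 − 631466) = -0.003590
∂h/∂y = (335.8 − 339.3) / (4173496 − 4173346) = -0.02333
Head at (631481, 4173501) = 339.3 + (-0.003590)·(15) + (-0.02333)·(155) = 335.63 m.
That is lower than the 339.3 m at P-1, so the point is downgradient.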